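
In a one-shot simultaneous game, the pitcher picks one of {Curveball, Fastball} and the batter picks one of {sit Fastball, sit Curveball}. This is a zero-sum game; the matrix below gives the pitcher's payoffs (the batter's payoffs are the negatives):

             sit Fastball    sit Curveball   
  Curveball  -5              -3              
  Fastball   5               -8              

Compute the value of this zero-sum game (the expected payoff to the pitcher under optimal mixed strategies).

v = -11/3

In a mixed equilibrium the pitcher is indifferent between Curveball and Fastball; this condition fixes q.
  the pitcher's payoff to Curveball: q·(-5) + (1−q)·(-3) = -2q - 3
  the pitcher's payoff to Fastball: q·5 + (1−q)·(-8) = 13q - 8
  -2q - 3 = 13q - 8  ⇒  -15q = -5  ⇒  q = 1/3.
The value is the pitcher's expected payoff against this mix (using Curveball): (1/3)·(-5) + (2/3)·(-3) = -11/3.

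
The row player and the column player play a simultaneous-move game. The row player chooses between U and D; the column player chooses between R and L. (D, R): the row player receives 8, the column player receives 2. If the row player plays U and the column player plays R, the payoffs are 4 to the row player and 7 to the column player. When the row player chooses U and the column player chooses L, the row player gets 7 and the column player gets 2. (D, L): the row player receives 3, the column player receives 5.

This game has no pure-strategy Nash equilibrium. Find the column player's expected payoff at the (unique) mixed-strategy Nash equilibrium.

For the column player to be willing to mix, the column player must be indifferent between R and L, which pins down the row player's mix.
  the column player's expected payoff from R: p·7 + (1−p)·2 = 5p + 2
  the column player's expected payoff from L: p·2 + (1−p)·5 = -3p + 5
  5p + 2 = -3p + 5  ⇒  8p = 3  ⇒  p = 3/8.
At equilibrium the column player is indifferent across columns, so the column player's payoff equals the payoff from R: (3/8)·7 + (5/8)·2 = 31/8.

31/8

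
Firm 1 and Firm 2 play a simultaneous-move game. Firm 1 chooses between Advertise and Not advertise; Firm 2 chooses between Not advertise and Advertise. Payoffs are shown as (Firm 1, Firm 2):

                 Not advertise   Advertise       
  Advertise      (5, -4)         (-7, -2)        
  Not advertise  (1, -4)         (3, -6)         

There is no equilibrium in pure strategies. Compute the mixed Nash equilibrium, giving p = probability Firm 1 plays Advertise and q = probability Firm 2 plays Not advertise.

p = 1/2, q = 5/7

Firm 1's mix must leave Firm 2 indifferent between Not advertise and Advertise.
  Firm 2's payoff from Not advertise: p·(-4) + (1−p)·(-4) = -4
  Firm 2's payoff from Advertise: p·(-2) + (1−p)·(-6) = 4p - 6
  -4 = 4p - 6  ⇒  -4p = -2  ⇒  p = 1/2.
Firm 2's mix must leave Firm 1 indifferent between Advertise and Not advertise.
  Firm 1's payoff from Advertise: q·5 + (1−q)·(-7) = 12q - 7
  Firm 1's payoff from Not advertise: q·1 + (1−q)·3 = -2q + 3
  12q - 7 = -2q + 3  ⇒  14q = 10  ⇒  q = 5/7.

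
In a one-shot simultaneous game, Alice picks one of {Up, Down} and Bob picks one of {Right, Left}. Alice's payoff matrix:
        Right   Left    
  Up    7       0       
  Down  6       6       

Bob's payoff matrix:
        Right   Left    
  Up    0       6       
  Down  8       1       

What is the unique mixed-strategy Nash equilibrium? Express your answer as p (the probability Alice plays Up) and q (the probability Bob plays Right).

p = 7/13, q = 6/7

In a mixed equilibrium Bob is indifferent between Right and Left; this condition fixes p.
  Bob's payoff from Right: p·0 + (1−p)·8 = -8p + 8
  Bob's payoff from Left: p·6 + (1−p)·1 = 5p + 1
  -8p + 8 = 5p + 1  ⇒  -13p = -7  ⇒  p = 7/13.
In a mixed equilibrium Alice is indifferent between Up and Down; this condition fixes q.
  Alice's expected payoff from Up: q·7 + (1−q)·0 = 7q
  Alice's expected payoff from Down: q·6 + (1−q)·6 = 6
  7q = 6  ⇒  7q = 6  ⇒  q = 6/7.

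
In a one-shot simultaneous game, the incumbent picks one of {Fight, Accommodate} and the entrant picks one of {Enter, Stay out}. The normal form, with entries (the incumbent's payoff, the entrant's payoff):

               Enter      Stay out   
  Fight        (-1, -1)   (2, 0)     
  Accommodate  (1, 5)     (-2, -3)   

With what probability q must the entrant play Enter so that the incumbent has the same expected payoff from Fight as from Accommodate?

The entrant's mix must leave the incumbent indifferent between Fight and Accommodate.
  the incumbent's payoff from Fight: q·(-1) + (1−q)·2 = -3q + 2
  the incumbent's payoff from Accommodate: q·1 + (1−q)·(-2) = 3q - 2
  -3q + 2 = 3q - 2  ⇒  -6q = -4  ⇒  q = 2/3.

q = 2/3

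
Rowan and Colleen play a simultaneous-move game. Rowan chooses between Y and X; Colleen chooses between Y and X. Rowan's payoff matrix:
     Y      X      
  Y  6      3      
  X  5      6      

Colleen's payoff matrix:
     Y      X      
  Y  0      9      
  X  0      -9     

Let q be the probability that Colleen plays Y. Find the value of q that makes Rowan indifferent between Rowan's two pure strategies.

q = 3/4

In a mixed equilibrium Rowan is indifferent between Y and X; this condition fixes q.
  Rowan's payoff from Y: q·6 + (1−q)·3 = 3q + 3
  Rowan's payoff from X: q·5 + (1−q)·6 = -q + 6
  3q + 3 = -q + 6  ⇒  4q = 3  ⇒  q = 3/4.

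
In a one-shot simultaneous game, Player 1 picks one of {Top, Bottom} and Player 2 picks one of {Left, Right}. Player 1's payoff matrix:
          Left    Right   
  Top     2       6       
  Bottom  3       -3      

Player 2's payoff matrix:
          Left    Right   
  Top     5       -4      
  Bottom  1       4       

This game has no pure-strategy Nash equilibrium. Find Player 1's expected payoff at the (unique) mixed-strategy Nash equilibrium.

12/5

Player 2's mix must leave Player 1 indifferent between Top and Bottom.
  Player 1's payoff from Top: q·2 + (1−q)·6 = -4q + 6
  Player 1's payoff from Bottom: q·3 + (1−q)·(-3) = 6q - 3
  -4q + 6 = 6q - 3  ⇒  -10q = -9  ⇒  q = 9/10.
At equilibrium Player 1 is indifferent across rows, so Player 1's payoff equals the payoff from Top: (9/10)·2 + (1/10)·6 = 12/5.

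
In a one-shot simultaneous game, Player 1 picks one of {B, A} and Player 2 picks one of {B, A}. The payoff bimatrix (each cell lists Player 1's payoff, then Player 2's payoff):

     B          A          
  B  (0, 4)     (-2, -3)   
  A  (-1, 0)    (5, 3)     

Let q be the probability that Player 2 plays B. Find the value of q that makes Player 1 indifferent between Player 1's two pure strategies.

q = 7/8

Player 1's indifference between B and A determines Player 2's mixing probability q:
  Player 1's payoff from B: q·0 + (1−q)·(-2) = 2q - 2
  Player 1's payoff from A: q·(-1) + (1−q)·5 = -6q + 5
  2q - 2 = -6q + 5  ⇒  8q = 7  ⇒  q = 7/8.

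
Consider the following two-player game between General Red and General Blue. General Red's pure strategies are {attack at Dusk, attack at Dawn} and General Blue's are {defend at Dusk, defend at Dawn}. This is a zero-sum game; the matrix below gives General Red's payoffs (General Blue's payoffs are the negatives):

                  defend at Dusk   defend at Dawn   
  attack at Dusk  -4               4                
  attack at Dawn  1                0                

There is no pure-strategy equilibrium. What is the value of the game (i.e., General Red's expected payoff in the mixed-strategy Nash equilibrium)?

Set General Red's expected payoff from attack at Dusk equal to that from attack at Dawn:
  General Red's payoff from attack at Dusk: q·(-4) + (1−q)·4 = -8q + 4
  General Red's payoff from attack at Dawn: q·1 + (1−q)·0 = q
  -8q + 4 = q  ⇒  -9q = -4  ⇒  q = 4/9.
The value is General Red's expected payoff against this mix (using attack at Dusk): (4/9)·(-4) + (5/9)·4 = 4/9.

v = 4/9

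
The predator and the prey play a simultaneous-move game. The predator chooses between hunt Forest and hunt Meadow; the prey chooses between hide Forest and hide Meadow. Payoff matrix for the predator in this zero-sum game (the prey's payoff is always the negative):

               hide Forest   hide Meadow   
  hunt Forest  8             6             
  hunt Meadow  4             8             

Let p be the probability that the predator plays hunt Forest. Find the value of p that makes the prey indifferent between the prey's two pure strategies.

Set the prey's expected payoff from hide Forest equal to that from hide Meadow:
  the prey's payoff from hide Forest: p·(-8) + (1−p)·(-4) = -4p - 4
  the prey's payoff from hide Meadow: p·(-6) + (1−p)·(-8) = 2p - 8
  -4p - 4 = 2p - 8  ⇒  -6p = -4  ⇒  p = 2/3.

p = 2/3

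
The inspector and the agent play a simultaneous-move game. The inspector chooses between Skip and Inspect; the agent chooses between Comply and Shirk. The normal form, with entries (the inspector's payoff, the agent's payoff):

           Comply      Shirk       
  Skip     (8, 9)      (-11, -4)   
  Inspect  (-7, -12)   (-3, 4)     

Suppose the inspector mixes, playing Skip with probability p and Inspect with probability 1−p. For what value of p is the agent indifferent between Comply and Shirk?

The agent's indifference between Comply and Shirk determines the inspector's mixing probability p:
  the agent's payoff from Comply: p·9 + (1−p)·(-12) = 21p - 12
  the agent's payoff from Shirk: p·(-4) + (1−p)·4 = -8p + 4
  21p - 12 = -8p + 4  ⇒  29p = 16  ⇒  p = 16/29.

p = 16/29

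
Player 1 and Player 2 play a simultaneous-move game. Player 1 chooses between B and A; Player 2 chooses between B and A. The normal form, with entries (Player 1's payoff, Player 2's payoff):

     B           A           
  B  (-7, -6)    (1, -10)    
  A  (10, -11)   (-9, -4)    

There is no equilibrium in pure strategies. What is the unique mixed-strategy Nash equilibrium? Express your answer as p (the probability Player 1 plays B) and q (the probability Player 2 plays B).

In a mixed equilibrium Player 2 is indifferent between B and A; this condition fixes p.
  Player 2's payoff to B: p·(-6) + (1−p)·(-11) = 5p - 11
  Player 2's payoff to A: p·(-10) + (1−p)·(-4) = -6p - 4
  5p - 11 = -6p - 4  ⇒  11p = 7  ⇒  p = 7/11.
Player 1's indifference between B and A determines Player 2's mixing probability q:
  Player 1's expected payoff from B: q·(-7) + (1−q)·1 = -8q + 1
  Player 1's expected payoff from A: q·10 + (1−q)·(-9) = 19q - 9
  -8q + 1 = 19q - 9  ⇒  -27q = -10  ⇒  q = 10/27.

p = 7/11, q = 10/27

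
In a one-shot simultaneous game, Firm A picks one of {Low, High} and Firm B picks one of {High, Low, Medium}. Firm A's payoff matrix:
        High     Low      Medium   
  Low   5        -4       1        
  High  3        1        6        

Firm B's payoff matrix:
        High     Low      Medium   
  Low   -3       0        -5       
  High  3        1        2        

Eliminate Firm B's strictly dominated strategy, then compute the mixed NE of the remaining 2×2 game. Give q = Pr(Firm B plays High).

Firm B's strategy Medium is strictly dominated by High: -3 > -5 and 3 > 2. Eliminate Medium.
For Firm A to be willing to mix, Firm A must be indifferent between Low and High, which pins down Firm B's mix.
  Firm A's expected payoff from Low: q·5 + (1−q)·(-4) = 9q - 4
  Firm A's expected payoff from High: q·3 + (1−q)·1 = 2q + 1
  9q - 4 = 2q + 1  ⇒  7q = 5  ⇒  q = 5/7.

q = 5/7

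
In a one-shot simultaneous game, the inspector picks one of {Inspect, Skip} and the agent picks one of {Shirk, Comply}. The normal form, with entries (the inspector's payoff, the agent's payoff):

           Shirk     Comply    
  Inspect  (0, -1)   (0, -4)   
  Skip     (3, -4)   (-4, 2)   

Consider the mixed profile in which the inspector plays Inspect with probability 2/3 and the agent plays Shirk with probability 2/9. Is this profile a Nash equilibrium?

Given the agent's mix q = 2/9, the inspector's payoff from Inspect is 0 but from Skip is -22/9. The inspector strictly prefers Inspect, so the inspector would not mix.
So the proposed profile is not a Nash equilibrium.

No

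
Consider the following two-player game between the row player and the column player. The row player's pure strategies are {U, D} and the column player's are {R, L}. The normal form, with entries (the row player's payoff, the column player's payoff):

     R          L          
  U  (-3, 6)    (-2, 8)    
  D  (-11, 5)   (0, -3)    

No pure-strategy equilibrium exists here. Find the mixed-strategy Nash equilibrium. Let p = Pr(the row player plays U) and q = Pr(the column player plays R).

The row player's mix must leave the column player indifferent between R and L.
  the column player's payoff from R: p·6 + (1−p)·5 = p + 5
  the column player's payoff from L: p·8 + (1−p)·(-3) = 11p - 3
  p + 5 = 11p - 3  ⇒  -10p = -8  ⇒  p = 4/5.
Set the row player's expected payoff from U equal to that from D:
  the row player's payoff to U: q·(-3) + (1−q)·(-2) = -q - 2
  the row player's payoff to D: q·(-11) + (1−q)·0 = -11q
  -q - 2 = -11q  ⇒  10q = 2  ⇒  q = 1/5.

p = 4/5, q = 1/5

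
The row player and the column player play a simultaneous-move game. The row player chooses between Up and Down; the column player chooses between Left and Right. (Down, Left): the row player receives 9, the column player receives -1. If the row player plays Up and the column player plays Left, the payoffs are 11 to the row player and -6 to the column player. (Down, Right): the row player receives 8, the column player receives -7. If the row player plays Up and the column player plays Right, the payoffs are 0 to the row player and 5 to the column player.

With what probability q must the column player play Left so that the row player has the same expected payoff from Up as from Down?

For the row player to be willing to mix, the row player must be indifferent between Up and Down, which pins down the column player's mix.
  the row player's expected payoff from Up: q·11 + (1−q)·0 = 11q
  the row player's expected payoff from Down: q·9 + (1−q)·8 = q + 8
  11q = q + 8  ⇒  10q = 8  ⇒  q = 4/5.

q = 4/5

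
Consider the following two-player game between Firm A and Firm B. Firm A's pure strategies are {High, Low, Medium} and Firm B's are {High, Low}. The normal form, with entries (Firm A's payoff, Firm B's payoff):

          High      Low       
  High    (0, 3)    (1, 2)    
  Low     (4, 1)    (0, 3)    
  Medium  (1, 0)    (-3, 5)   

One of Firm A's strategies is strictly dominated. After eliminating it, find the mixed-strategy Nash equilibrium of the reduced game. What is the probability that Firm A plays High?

p = 2/3

Firm A's strategy Medium is strictly dominated by Low: 4 > 1 and 0 > -3. Eliminate Medium.
Firm A's mix must leave Firm B indifferent between High and Low.
  Firm B's expected payoff from High: p·3 + (1−p)·1 = 2p + 1
  Firm B's expected payoff from Low: p·2 + (1−p)·3 = -p + 3
  2p + 1 = -p + 3  ⇒  3p = 2  ⇒  p = 2/3.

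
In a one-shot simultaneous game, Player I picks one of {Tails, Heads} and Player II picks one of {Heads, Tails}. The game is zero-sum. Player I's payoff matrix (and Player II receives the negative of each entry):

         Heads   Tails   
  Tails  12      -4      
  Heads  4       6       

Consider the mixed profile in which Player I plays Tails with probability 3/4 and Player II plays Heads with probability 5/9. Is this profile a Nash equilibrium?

No

Given Player I's mix p = 3/4, Player II's payoff from Heads is -10 but from Tails is 3/2. Player II strictly prefers Tails, so Player II would not mix.
So the proposed profile is not a Nash equilibrium.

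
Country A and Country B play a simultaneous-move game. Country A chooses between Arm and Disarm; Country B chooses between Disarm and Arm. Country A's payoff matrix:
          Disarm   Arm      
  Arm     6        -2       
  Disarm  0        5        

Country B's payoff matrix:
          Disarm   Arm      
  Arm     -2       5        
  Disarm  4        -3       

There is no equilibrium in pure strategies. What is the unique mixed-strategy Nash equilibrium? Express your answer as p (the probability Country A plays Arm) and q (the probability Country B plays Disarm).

In a mixed equilibrium Country B is indifferent between Disarm and Arm; this condition fixes p.
  Country B's payoff from Disarm: p·(-2) + (1−p)·4 = -6p + 4
  Country B's payoff from Arm: p·5 + (1−p)·(-3) = 8p - 3
  -6p + 4 = 8p - 3  ⇒  -14p = -7  ⇒  p = 1/2.
Country A's indifference between Arm and Disarm determines Country B's mixing probability q:
  Country A's payoff to Arm: q·6 + (1−q)·(-2) = 8q - 2
  Country A's payoff to Disarm: q·0 + (1−q)·5 = -5q + 5
  8q - 2 = -5q + 5  ⇒  13q = 7  ⇒  q = 7/13.

p = 1/2, q = 7/13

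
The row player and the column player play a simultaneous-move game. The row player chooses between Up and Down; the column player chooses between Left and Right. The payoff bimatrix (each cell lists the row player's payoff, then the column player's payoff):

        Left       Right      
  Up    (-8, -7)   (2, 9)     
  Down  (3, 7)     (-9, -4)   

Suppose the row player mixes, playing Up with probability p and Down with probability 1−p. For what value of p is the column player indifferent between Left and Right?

p = 11/27

The column player's indifference between Left and Right determines the row player's mixing probability p:
  the column player's payoff to Left: p·(-7) + (1−p)·7 = -14p + 7
  the column player's payoff to Right: p·9 + (1−p)·(-4) = 13p - 4
  -14p + 7 = 13p - 4  ⇒  -27p = -11  ⇒  p = 11/27.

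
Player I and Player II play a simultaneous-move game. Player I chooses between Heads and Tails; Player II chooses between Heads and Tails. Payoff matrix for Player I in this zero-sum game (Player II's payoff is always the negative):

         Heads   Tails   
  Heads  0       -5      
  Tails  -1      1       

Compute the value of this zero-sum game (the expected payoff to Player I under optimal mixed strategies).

v = -5/7

In a mixed equilibrium Player I is indifferent between Heads and Tails; this condition fixes q.
  Player I's payoff from Heads: q·0 + (1−q)·(-5) = 5q - 5
  Player I's payoff from Tails: q·(-1) + (1−q)·1 = -2q + 1
  5q - 5 = -2q + 1  ⇒  7q = 6  ⇒  q = 6/7.
The value is Player I's expected payoff against this mix (using Heads): (6/7)·0 + (1/7)·(-5) = -5/7.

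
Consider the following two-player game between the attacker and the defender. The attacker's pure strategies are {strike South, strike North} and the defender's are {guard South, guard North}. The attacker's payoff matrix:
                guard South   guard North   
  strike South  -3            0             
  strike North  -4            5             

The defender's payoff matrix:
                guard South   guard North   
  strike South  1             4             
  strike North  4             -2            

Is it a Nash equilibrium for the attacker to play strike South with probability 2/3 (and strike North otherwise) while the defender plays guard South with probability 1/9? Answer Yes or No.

Given the defender's mix q = 1/9, the attacker's payoff from strike South is -1/3 but from strike North is 4. The attacker strictly prefers strike North, so the attacker would not mix.
So the proposed profile is not a Nash equilibrium.

No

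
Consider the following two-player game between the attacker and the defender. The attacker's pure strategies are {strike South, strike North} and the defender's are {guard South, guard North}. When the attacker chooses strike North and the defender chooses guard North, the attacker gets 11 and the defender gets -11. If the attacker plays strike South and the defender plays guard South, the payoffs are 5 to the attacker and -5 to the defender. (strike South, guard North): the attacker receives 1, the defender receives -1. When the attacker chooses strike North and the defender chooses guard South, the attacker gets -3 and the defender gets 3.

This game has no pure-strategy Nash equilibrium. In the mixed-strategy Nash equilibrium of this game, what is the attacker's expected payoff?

29/9

The defender's mix must leave the attacker indifferent between strike South and strike North.
  the attacker's payoff to strike South: q·5 + (1−q)·1 = 4q + 1
  the attacker's payoff to strike North: q·(-3) + (1−q)·11 = -14q + 11
  4q + 1 = -14q + 11  ⇒  18q = 10  ⇒  q = 5/9.
At equilibrium the attacker is indifferent across rows, so the attacker's payoff equals the payoff from strike South: (5/9)·5 + (4/9)·1 = 29/9.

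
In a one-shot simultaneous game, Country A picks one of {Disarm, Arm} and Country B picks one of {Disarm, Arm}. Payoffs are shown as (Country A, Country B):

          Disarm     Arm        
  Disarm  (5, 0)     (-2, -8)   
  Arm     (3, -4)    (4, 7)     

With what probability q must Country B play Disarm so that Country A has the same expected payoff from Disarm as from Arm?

Country A's indifference between Disarm and Arm determines Country B's mixing probability q:
  Country A's payoff from Disarm: q·5 + (1−q)·(-2) = 7q - 2
  Country A's payoff from Arm: q·3 + (1−q)·4 = -q + 4
  7q - 2 = -q + 4  ⇒  8q = 6  ⇒  q = 3/4.

q = 3/4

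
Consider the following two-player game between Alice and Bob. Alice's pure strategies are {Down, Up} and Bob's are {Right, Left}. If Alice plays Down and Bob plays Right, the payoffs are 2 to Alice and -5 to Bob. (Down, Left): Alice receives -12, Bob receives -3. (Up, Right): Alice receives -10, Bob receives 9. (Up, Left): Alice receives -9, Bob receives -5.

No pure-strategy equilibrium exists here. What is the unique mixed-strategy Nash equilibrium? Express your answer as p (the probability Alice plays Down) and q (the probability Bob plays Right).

Bob's indifference between Right and Left determines Alice's mixing probability p:
  Bob's payoff from Right: p·(-5) + (1−p)·9 = -14p + 9
  Bob's payoff from Left: p·(-3) + (1−p)·(-5) = 2p - 5
  -14p + 9 = 2p - 5  ⇒  -16p = -14  ⇒  p = 7/8.
Alice's indifference between Down and Up determines Bob's mixing probability q:
  Alice's payoff to Down: q·2 + (1−q)·(-12) = 14q - 12
  Alice's payoff to Up: q·(-10) + (1−q)·(-9) = -q - 9
  14q - 12 = -q - 9  ⇒  15q = 3  ⇒  q = 1/5.

p = 7/8, q = 1/5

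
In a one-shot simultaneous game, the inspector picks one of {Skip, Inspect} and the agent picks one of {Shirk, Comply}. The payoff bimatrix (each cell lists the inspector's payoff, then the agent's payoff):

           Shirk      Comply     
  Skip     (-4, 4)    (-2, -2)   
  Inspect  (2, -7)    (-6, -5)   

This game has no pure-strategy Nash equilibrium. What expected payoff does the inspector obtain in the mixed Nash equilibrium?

The inspector's indifference between Skip and Inspect determines the agent's mixing probability q:
  the inspector's payoff from Skip: q·(-4) + (1−q)·(-2) = -2q - 2
  the inspector's payoff from Inspect: q·2 + (1−q)·(-6) = 8q - 6
  -2q - 2 = 8q - 6  ⇒  -10q = -4  ⇒  q = 2/5.
At equilibrium the inspector is indifferent across rows, so the inspector's payoff equals the payoff from Skip: (2/5)·(-4) + (3/5)·(-2) = -14/5.

-14/5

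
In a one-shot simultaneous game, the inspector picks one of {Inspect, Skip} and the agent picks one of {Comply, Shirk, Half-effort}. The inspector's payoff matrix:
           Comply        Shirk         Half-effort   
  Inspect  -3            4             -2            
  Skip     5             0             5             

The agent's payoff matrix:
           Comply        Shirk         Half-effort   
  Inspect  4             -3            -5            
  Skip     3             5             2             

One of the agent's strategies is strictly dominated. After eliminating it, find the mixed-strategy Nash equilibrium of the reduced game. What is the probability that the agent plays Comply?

The agent's strategy Half-effort is strictly dominated by Shirk: -3 > -5 and 5 > 2. Eliminate Half-effort.
The inspector's indifference between Inspect and Skip determines the agent's mixing probability q:
  the inspector's expected payoff from Inspect: q·(-3) + (1−q)·4 = -7q + 4
  the inspector's expected payoff from Skip: q·5 + (1−q)·0 = 5q
  -7q + 4 = 5q  ⇒  -12q = -4  ⇒  q = 1/3.

q = 1/3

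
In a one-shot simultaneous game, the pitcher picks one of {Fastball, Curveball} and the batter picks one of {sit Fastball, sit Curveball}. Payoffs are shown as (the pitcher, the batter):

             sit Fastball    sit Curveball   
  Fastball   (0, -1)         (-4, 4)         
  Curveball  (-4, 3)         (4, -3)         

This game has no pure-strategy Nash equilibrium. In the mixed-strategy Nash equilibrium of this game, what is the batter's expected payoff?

9/11

Set the batter's expected payoff from sit Fastball equal to that from sit Curveball:
  the batter's payoff to sit Fastball: p·(-1) + (1−p)·3 = -4p + 3
  the batter's payoff to sit Curveball: p·4 + (1−p)·(-3) = 7p - 3
  -4p + 3 = 7p - 3  ⇒  -11p = -6  ⇒  p = 6/11.
At equilibrium the batter is indifferent across columns, so the batter's payoff equals the payoff from sit Fastball: (6/11)·(-1) + (5/11)·3 = 9/11.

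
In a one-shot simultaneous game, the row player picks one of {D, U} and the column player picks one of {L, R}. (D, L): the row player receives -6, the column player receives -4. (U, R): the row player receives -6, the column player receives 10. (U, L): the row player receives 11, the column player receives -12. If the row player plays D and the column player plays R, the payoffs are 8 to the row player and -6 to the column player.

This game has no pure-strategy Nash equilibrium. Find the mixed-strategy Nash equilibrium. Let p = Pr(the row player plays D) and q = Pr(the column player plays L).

Set the column player's expected payoff from L equal to that from R:
  the column player's expected payoff from L: p·(-4) + (1−p)·(-12) = 8p - 12
  the column player's expected payoff from R: p·(-6) + (1−p)·10 = -16p + 10
  8p - 12 = -16p + 10  ⇒  24p = 22  ⇒  p = 11/12.
The column player's mix must leave the row player indifferent between D and U.
  the row player's payoff to D: q·(-6) + (1−q)·8 = -14q + 8
  the row player's payoff to U: q·11 + (1−q)·(-6) = 17q - 6
  -14q + 8 = 17q - 6  ⇒  -31q = -14  ⇒  q = 14/31.

p = 11/12, q = 14/31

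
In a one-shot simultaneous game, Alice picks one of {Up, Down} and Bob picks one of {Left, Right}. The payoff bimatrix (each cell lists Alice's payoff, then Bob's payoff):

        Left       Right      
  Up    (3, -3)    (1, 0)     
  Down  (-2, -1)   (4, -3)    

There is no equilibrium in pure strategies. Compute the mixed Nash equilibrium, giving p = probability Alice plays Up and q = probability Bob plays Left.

Bob's indifference between Left and Right determines Alice's mixing probability p:
  Bob's payoff to Left: p·(-3) + (1−p)·(-1) = -2p - 1
  Bob's payoff to Right: p·0 + (1−p)·(-3) = 3p - 3
  -2p - 1 = 3p - 3  ⇒  -5p = -2  ⇒  p = 2/5.
In a mixed equilibrium Alice is indifferent between Up and Down; this condition fixes q.
  Alice's payoff to Up: q·3 + (1−q)·1 = 2q + 1
  Alice's payoff to Down: q·(-2) + (1−q)·4 = -6q + 4
  2q + 1 = -6q + 4  ⇒  8q = 3  ⇒  q = 3/8.

p = 2/5, q = 3/8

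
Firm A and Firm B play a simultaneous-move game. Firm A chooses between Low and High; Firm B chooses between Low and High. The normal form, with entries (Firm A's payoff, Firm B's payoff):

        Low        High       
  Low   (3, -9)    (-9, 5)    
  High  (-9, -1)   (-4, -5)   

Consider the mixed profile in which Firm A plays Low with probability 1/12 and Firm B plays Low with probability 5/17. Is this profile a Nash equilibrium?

Given Firm A's mix p = 1/12, Firm B's payoff from Low is -5/3 but from High is -25/6. Firm B strictly prefers Low, so Firm B would not mix.
So the proposed profile is not a Nash equilibrium.

No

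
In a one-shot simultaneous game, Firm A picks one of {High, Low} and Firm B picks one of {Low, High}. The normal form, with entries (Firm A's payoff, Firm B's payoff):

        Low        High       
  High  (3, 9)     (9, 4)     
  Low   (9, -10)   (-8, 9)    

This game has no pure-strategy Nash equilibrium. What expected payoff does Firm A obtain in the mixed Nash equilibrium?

105/23

In a mixed equilibrium Firm A is indifferent between High and Low; this condition fixes q.
  Firm A's payoff to High: q·3 + (1−q)·9 = -6q + 9
  Firm A's payoff to Low: q·9 + (1−q)·(-8) = 17q - 8
  -6q + 9 = 17q - 8  ⇒  -23q = -17  ⇒  q = 17/23.
At equilibrium Firm A is indifferent across rows, so Firm A's payoff equals the payoff from High: (17/23)·3 + (6/23)·9 = 105/23.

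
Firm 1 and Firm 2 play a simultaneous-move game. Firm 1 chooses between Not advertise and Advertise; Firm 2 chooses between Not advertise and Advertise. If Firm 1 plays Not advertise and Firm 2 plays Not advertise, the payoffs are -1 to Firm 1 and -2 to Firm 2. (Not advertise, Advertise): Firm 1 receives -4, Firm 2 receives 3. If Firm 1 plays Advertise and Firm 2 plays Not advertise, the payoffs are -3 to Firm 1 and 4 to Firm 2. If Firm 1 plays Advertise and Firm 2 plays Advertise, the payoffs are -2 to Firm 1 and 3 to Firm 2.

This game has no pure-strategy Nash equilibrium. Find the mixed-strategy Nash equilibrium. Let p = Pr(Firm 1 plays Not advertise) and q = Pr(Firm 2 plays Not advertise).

Firm 1's mix must leave Firm 2 indifferent between Not advertise and Advertise.
  Firm 2's payoff to Not advertise: p·(-2) + (1−p)·4 = -6p + 4
  Firm 2's payoff to Advertise: p·3 + (1−p)·3 = 3
  -6p + 4 = 3  ⇒  -6p = -1  ⇒  p = 1/6.
Set Firm 1's expected payoff from Not advertise equal to that from Advertise:
  Firm 1's payoff to Not advertise: q·(-1) + (1−q)·(-4) = 3q - 4
  Firm 1's payoff to Advertise: q·(-3) + (1−q)·(-2) = -q - 2
  3q - 4 = -q - 2  ⇒  4q = 2  ⇒  q = 1/2.

p = 1/6, q = 1/2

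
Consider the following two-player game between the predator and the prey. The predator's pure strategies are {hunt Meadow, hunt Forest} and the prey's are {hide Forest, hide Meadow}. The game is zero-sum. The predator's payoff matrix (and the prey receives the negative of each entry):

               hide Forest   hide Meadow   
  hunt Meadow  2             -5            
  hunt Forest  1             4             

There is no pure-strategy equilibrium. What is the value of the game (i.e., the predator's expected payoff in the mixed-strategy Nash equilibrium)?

For the predator to be willing to mix, the predator must be indifferent between hunt Meadow and hunt Forest, which pins down the prey's mix.
  the predator's payoff from hunt Meadow: q·2 + (1−q)·(-5) = 7q - 5
  the predator's payoff from hunt Forest: q·1 + (1−q)·4 = -3q + 4
  7q - 5 = -3q + 4  ⇒  10q = 9  ⇒  q = 9/10.
The value is the predator's expected payoff against this mix (using hunt Meadow): (9/10)·2 + (1/10)·(-5) = 13/10.

v = 13/10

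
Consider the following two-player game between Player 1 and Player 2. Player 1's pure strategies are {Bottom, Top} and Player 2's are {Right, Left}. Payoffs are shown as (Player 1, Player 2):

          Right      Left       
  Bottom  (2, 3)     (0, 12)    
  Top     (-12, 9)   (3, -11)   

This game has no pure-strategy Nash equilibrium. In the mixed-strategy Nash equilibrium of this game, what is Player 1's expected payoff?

6/17

Set Player 1's expected payoff from Bottom equal to that from Top:
  Player 1's expected payoff from Bottom: q·2 + (1−q)·0 = 2q
  Player 1's expected payoff from Top: q·(-12) + (1−q)·3 = -15q + 3
  2q = -15q + 3  ⇒  17q = 3  ⇒  q = 3/17.
At equilibrium Player 1 is indifferent across rows, so Player 1's payoff equals the payoff from Bottom: (3/17)·2 + (14/17)·0 = 6/17.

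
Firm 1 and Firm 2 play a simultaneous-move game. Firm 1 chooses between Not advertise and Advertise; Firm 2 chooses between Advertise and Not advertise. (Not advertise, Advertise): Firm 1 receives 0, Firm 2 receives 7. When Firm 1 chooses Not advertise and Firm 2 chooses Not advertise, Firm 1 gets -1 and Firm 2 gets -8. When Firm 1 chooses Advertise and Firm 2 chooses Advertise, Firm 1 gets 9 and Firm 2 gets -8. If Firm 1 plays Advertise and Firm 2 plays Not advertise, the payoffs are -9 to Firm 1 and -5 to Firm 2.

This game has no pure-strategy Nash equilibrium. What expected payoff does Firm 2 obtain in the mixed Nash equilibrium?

-11/2

Set Firm 2's expected payoff from Advertise equal to that from Not advertise:
  Firm 2's payoff from Advertise: p·7 + (1−p)·(-8) = 15p - 8
  Firm 2's payoff from Not advertise: p·(-8) + (1−p)·(-5) = -3p - 5
  15p - 8 = -3p - 5  ⇒  18p = 3  ⇒  p = 1/6.
At equilibrium Firm 2 is indifferent across columns, so Firm 2's payoff equals the payoff from Advertise: (1/6)·7 + (5/6)·(-8) = -11/2.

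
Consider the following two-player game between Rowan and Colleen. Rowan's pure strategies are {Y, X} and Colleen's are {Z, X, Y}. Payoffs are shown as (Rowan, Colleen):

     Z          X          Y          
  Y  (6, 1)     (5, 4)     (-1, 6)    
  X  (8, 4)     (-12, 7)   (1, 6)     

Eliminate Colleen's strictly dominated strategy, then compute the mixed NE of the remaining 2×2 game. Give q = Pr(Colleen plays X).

q = 2/19

Colleen's strategy Z is strictly dominated by X: 4 > 1 and 7 > 4. Eliminate Z.
Rowan's indifference between Y and X determines Colleen's mixing probability q:
  Rowan's expected payoff from Y: q·5 + (1−q)·(-1) = 6q - 1
  Rowan's expected payoff from X: q·(-12) + (1−q)·1 = -13q + 1
  6q - 1 = -13q + 1  ⇒  19q = 2  ⇒  q = 2/19.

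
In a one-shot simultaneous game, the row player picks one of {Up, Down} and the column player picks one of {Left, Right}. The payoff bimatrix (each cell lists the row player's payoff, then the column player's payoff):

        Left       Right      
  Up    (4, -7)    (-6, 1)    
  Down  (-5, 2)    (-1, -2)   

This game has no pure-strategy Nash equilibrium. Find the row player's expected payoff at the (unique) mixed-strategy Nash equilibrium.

For the row player to be willing to mix, the row player must be indifferent between Up and Down, which pins down the column player's mix.
  the row player's payoff from Up: q·4 + (1−q)·(-6) = 10q - 6
  the row player's payoff from Down: q·(-5) + (1−q)·(-1) = -4q - 1
  10q - 6 = -4q - 1  ⇒  14q = 5  ⇒  q = 5/14.
At equilibrium the row player is indifferent across rows, so the row player's payoff equals the payoff from Up: (5/14)·4 + (9/14)·(-6) = -17/7.

-17/7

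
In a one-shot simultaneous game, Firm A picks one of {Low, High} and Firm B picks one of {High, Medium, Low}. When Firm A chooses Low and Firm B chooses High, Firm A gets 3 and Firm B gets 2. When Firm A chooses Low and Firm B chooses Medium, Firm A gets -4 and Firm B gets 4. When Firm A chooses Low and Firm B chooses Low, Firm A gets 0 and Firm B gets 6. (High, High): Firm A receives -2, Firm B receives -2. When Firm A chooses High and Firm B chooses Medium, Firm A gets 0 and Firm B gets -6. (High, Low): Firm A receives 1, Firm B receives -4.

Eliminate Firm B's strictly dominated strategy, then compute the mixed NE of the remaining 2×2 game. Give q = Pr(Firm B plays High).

q = 1/6

Firm B's strategy Medium is strictly dominated by Low: 6 > 4 and -4 > -6. Eliminate Medium.
Set Firm A's expected payoff from Low equal to that from High:
  Firm A's payoff from Low: q·3 + (1−q)·0 = 3q
  Firm A's payoff from High: q·(-2) + (1−q)·1 = -3q + 1
  3q = -3q + 1  ⇒  6q = 1  ⇒  q = 1/6.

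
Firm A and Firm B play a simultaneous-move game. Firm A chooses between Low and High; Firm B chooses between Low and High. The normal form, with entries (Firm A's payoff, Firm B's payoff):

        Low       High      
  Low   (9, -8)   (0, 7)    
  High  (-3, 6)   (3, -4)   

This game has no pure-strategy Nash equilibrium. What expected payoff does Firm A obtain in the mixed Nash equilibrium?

Firm A's indifference between Low and High determines Firm B's mixing probability q:
  Firm A's payoff to Low: q·9 + (1−q)·0 = 9q
  Firm A's payoff to High: q·(-3) + (1−q)·3 = -6q + 3
  9q = -6q + 3  ⇒  15q = 3  ⇒  q = 1/5.
At equilibrium Firm A is indifferent across rows, so Firm A's payoff equals the payoff from Low: (1/5)·9 + (4/5)·0 = 9/5.

9/5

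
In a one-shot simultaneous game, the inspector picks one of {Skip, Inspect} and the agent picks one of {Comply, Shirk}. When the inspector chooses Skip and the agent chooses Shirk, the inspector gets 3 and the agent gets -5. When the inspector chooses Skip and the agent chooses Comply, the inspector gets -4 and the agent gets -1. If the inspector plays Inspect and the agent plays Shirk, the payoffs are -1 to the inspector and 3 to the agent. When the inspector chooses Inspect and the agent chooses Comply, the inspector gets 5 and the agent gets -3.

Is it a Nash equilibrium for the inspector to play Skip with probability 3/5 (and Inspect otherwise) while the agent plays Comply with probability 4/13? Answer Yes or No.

Check the agent's indifference given the inspector's mix p = 3/5:
  payoff from Comply = -9/5; payoff from Shirk = -9/5 — equal.
Check the inspector's indifference given the agent's mix q = 4/13:
  payoff from Skip = 11/13; payoff from Inspect = 11/13 — equal.
Both players are indifferent, so neither can profitably deviate.

Yes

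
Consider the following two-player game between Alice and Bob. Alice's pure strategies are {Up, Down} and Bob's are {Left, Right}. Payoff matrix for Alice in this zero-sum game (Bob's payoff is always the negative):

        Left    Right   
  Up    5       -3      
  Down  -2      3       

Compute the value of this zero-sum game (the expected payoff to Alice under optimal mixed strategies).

v = 9/13

Alice's indifference between Up and Down determines Bob's mixing probability q:
  Alice's expected payoff from Up: q·5 + (1−q)·(-3) = 8q - 3
  Alice's expected payoff from Down: q·(-2) + (1−q)·3 = -5q + 3
  8q - 3 = -5q + 3  ⇒  13q = 6  ⇒  q = 6/13.
The value is Alice's expected payoff against this mix (using Up): (6/13)·5 + (7/13)·(-3) = 9/13.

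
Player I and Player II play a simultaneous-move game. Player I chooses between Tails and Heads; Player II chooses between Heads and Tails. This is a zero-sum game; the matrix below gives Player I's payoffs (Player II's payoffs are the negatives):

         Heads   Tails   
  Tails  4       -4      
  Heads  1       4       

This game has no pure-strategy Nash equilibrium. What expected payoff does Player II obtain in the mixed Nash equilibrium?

-20/11

Player II's indifference between Heads and Tails determines Player I's mixing probability p:
  Player II's expected payoff from Heads: p·(-4) + (1−p)·(-1) = -3p - 1
  Player II's expected payoff from Tails: p·4 + (1−p)·(-4) = 8p - 4
  -3p - 1 = 8p - 4  ⇒  -11p = -3  ⇒  p = 3/11.
At equilibrium Player II is indifferent across columns, so Player II's payoff equals the payoff from Heads: (3/11)·(-4) + (8/11)·(-1) = -20/11.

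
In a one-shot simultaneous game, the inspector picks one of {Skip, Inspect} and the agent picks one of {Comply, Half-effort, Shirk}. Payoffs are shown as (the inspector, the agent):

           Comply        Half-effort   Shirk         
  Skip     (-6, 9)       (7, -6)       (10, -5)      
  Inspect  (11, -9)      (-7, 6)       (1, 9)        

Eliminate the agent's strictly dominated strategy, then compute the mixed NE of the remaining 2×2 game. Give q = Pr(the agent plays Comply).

The agent's strategy Half-effort is strictly dominated by Shirk: -5 > -6 and 9 > 6. Eliminate Half-effort.
Set the inspector's expected payoff from Skip equal to that from Inspect:
  the inspector's expected payoff from Skip: q·(-6) + (1−q)·10 = -16q + 10
  the inspector's expected payoff from Inspect: q·11 + (1−q)·1 = 10q + 1
  -16q + 10 = 10q + 1  ⇒  -26q = -9  ⇒  q = 9/26.

q = 9/26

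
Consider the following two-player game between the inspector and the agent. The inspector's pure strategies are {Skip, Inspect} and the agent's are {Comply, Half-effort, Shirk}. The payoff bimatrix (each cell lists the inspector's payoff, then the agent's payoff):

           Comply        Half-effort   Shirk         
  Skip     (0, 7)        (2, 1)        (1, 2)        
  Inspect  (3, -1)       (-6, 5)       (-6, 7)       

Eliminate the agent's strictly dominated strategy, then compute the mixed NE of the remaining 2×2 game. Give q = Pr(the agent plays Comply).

The agent's strategy Half-effort is strictly dominated by Shirk: 2 > 1 and 7 > 5. Eliminate Half-effort.
The agent's mix must leave the inspector indifferent between Skip and Inspect.
  the inspector's payoff to Skip: q·0 + (1−q)·1 = -q + 1
  the inspector's payoff to Inspect: q·3 + (1−q)·(-6) = 9q - 6
  -q + 1 = 9q - 6  ⇒  -10q = -7  ⇒  q = 7/10.

q = 7/10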